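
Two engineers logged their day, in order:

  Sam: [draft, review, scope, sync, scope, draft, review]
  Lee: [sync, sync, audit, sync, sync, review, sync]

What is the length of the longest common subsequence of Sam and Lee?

One common subsequence of length 2: review [2,6], sync [4,7], and the DP table's final entry dp[7][7] is also 2, so no common subsequence is longer.

2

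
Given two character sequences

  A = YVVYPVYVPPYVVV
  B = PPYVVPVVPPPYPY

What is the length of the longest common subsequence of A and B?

9

Pick Y [1,3]; then V [2,4]; then V [3,5]; then P [5,6]; then V [6,7]; then V [8,8]; then P [9,11]; then P [10,13]; then Y [11,14]; all 9 characters appear in both, in order. The LCS DP gives dp[14][14] = 9, so this is optimal.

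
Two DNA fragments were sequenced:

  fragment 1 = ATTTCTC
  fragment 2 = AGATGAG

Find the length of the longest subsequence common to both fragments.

2

Let dp[i][j] be the LCS length of the first i bases of fragment 1 and the first j bases of fragment 2. dp[i][j] = dp[i-1][j-1]+1 when the i-th and j-th bases match, else max(dp[i-1][j], dp[i][j-1]).
    ·  A  G  A  T  G  A  G
 ·  0  0  0  0  0  0  0  0
 A  0  1  1  1  1  1  1  1
 T  0  1  1  1  2  2  2  2
 T  0  1  1  1  2  2  2  2
 T  0  1  1  1  2  2  2  2
 C  0  1  1  1  2  2  2  2
 T  0  1  1  1  2  2  2  2
 C  0  1  1  1  2  2  2  2
dp[7][7] = 2. One LCS (by backtracking along matches): AT.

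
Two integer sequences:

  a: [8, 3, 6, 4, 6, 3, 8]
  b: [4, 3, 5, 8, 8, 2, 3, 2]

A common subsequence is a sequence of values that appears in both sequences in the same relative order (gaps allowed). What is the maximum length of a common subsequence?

3

Let dp[i][j] be the LCS length of the first i values of a and the first j values of b. dp[i][j] = dp[i-1][j-1]+1 when the i-th and j-th values match, else max(dp[i-1][j], dp[i][j-1]).
    ·  4  3  5  8  8  2  3  2
 ·  0  0  0  0  0  0  0  0  0
 8  0  0  0  0  1  1  1  1  1
 3  0  0  1  1  1  1  1  2  2
 6  0  0  1  1  1  1  1  2  2
 4  0  1  1  1  1  1  1  2  2
 6  0  1  1  1  1  1  1  2  2
 3  0  1  2  2  2  2  2  2  2
 8  0  1  2  2  3  3  3  3  3
dp[7][8] = 3. One LCS (by backtracking along matches): 4, 3, 8.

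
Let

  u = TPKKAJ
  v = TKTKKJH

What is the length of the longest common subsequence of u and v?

Taking T at u[1]=v[3], K at u[3]=v[4], K at u[4]=v[5], J at u[6]=v[6] gives a common subsequence of length 4. The LCS DP gives dp[6][7] = 4, so this is optimal.

4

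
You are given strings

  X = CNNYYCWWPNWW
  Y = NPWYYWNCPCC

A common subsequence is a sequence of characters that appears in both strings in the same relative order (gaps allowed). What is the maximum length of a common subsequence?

5

Let dp[i][j] be the LCS length of the first i characters of X and the first j characters of Y. dp[i][j] = dp[i-1][j-1]+1 when the i-th and j-th characters match, else max(dp[i-1][j], dp[i][j-1]).
    ·  N  P  W  Y  Y  W  N  C  P  C  C
 ·  0  0  0  0  0  0  0  0  0  0  0  0
 C  0  0  0  0  0  0  0  0  1  1  1  1
 N  0  1  1  1  1  1  1  1  1  1  1  1
 N  0  1  1  1  1  1  1  2  2  2  2  2
 Y  0  1  1  1  2  2  2  2  2  2  2  2
 Y  0  1  1  1  2  3  3  3  3  3  3  3
 C  0  1  1  1  2  3  3  3  4  4  4  4
 W  0  1  1  2  2  3  4  4  4  4  4  4
 W  0  1  1  2  2  3  4  4  4  4  4  4
 P  0  1  2  2  2  3  4  4  4  5  5  5
 N  0  1  2  2  2  3  4  5  5  5  5  5
 W  0  1  2  3  3  3  4  5  5  5  5  5
 W  0  1  2  3  3  3  4  5  5  5  5  5
dp[12][11] = 5. One LCS (by backtracking along matches): NYYCP.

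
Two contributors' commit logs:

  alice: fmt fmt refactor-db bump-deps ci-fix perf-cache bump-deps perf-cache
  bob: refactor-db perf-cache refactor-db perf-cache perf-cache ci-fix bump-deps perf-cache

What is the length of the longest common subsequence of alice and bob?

Pick refactor-db [3,3], then ci-fix [5,6], then bump-deps [7,7], then perf-cache [8,8]; all 4 commits appear in both, in order. The LCS DP gives dp[8][8] = 4, so this is optimal.

4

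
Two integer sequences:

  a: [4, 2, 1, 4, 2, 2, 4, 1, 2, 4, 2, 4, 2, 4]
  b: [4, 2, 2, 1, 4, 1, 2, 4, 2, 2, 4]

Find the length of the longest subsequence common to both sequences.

Pick 4 (a #1, b #1) → 2 (a #2, b #3) → 1 (a #3, b #4) → 4 (a #7, b #5) → 1 (a #8, b #6) → 2 (a #9, b #7) → 4 (a #10, b #8) → 2 (a #11, b #9) → 2 (a #13, b #10) → 4 (a #14, b #11); all 10 values appear in both, in order, and the DP table's final entry dp[14][11] is also 10, so no common subsequence is longer.

10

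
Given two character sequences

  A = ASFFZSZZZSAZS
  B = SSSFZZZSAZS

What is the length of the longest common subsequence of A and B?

Taking S at A[2]=B[3] → F at A[4]=B[4] → Z at A[7]=B[5] → Z at A[8]=B[6] → Z at A[9]=B[7] → S at A[10]=B[8] → A at A[11]=B[9] → Z at A[12]=B[10] → S at A[13]=B[11] gives a common subsequence of length 9. Since dp[13][11] = 9, nothing longer is possible.

9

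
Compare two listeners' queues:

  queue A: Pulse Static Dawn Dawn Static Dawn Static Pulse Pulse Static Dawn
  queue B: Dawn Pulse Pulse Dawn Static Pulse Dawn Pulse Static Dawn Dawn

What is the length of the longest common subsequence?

Match Pulse [1,3], then Dawn [4,4], then Static [5,5], then Dawn [6,7], then Pulse [9,8], then Static [10,9], then Dawn [11,11] — 7 songs in the same relative order in both. dp[11][11] = 7 confirms this is the maximum.

7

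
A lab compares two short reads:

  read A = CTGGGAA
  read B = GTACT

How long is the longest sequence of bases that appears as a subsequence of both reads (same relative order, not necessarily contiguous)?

Match C at read A[1]=read B[4] → T at read A[2]=read B[5] — 2 bases in the same relative order in both, and the DP table's final entry dp[7][5] is also 2, so no common subsequence is longer.

2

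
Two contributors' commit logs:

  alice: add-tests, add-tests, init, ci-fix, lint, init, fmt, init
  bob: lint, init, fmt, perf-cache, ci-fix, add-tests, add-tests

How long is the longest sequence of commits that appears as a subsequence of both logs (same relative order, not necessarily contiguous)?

3

Match lint (alice #5, bob #1), init (alice #6, bob #2), fmt (alice #7, bob #3) — 3 commits in the same relative order in both. Since dp[8][7] = 3, nothing longer is possible.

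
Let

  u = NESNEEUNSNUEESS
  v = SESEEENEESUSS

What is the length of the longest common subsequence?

9

Pick E (u #2, v #2); then S (u #3, v #3); then N (u #4, v #7); then E (u #5, v #8); then E (u #6, v #9); then S (u #9, v #10); then U (u #11, v #11); then S (u #14, v #12); then S (u #15, v #13); all 9 characters appear in both, in order. Since dp[15][13] = 9, nothing longer is possible.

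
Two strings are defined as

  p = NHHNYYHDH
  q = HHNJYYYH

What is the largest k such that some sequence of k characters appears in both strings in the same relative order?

6

Pick H (p #2, q #1) → H (p #3, q #2) → N (p #4, q #3) → Y (p #5, q #6) → Y (p #6, q #7) → H (p #9, q #8); all 6 characters appear in both, in order. Since dp[9][8] = 6, nothing longer is possible.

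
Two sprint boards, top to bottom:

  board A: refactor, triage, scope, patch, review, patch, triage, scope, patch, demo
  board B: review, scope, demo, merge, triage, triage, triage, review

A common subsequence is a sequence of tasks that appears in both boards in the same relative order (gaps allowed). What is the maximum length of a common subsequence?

3

Pick review at board A[5]=board B[1], scope at board A[8]=board B[2], demo at board A[10]=board B[3]; all 3 tasks appear in both, in order. The LCS DP gives dp[10][8] = 3, so this is optimal.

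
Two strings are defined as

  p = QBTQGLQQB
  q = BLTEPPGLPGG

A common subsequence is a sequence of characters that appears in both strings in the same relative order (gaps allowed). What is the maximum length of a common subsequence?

Let dp[i][j] be the LCS length of the first i characters of p and the first j characters of q. dp[i][j] = dp[i-1][j-1]+1 when the i-th and j-th characters match, else max(dp[i-1][j], dp[i][j-1]).
    ·  B  L  T  E  P  P  G  L  P  G  G
 ·  0  0  0  0  0  0  0  0  0  0  0  0
 Q  0  0  0  0  0  0  0  0  0  0  0  0
 B  0  1  1  1  1  1  1  1  1  1  1  1
 T  0  1  1  2  2  2  2  2  2  2  2  2
 Q  0  1  1  2  2  2  2  2  2  2  2  2
 G  0  1  1  2  2  2  2  3  3  3  3  3
 L  0  1  2  2  2  2  2  3  4  4  4  4
 Q  0  1  2  2  2  2  2  3  4  4  4  4
 Q  0  1  2  2  2  2  2  3  4  4  4  4
 B  0  1  2  2  2  2  2  3  4  4  4  4
dp[9][11] = 4. One LCS (by backtracking along matches): BTGL.

4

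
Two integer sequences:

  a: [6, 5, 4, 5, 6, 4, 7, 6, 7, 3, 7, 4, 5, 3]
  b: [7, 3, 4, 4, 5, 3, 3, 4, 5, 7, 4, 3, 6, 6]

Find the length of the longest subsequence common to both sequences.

6

One common subsequence of length 6: 5 (a #2, b #5); then 4 (a #3, b #8); then 5 (a #4, b #9); then 7 (a #11, b #10); then 4 (a #12, b #11); then 3 (a #14, b #12). The LCS DP gives dp[14][14] = 6, so this is optimal.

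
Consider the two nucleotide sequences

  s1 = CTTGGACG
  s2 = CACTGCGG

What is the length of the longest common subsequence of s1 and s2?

Pick C [1,3]; then T [3,4]; then G [4,5]; then G [5,7]; then G [8,8]; all 5 bases appear in both, in order, and the DP table's final entry dp[8][8] is also 5, so no common subsequence is longer.

5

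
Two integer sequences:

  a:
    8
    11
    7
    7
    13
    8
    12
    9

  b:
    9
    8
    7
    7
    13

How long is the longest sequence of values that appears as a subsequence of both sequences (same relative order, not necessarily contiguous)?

Taking 8 [1,2], then 7 [3,3], then 7 [4,4], then 13 [5,5] gives a common subsequence of length 4. Since dp[8][5] = 4, nothing longer is possible.

4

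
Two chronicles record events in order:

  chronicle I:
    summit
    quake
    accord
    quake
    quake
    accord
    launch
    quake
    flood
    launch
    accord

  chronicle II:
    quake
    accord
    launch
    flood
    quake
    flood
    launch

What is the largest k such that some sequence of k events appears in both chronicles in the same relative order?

6

Taking quake at chronicle I[5]=chronicle II[1], accord at chronicle I[6]=chronicle II[2], launch at chronicle I[7]=chronicle II[3], quake at chronicle I[8]=chronicle II[5], flood at chronicle I[9]=chronicle II[6], launch at chronicle I[10]=chronicle II[7] gives a common subsequence of length 6. The LCS DP gives dp[11][7] = 6, so this is optimal.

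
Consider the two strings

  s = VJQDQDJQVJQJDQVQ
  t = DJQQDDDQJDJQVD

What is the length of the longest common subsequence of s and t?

9

Match J [2,2], Q [3,4], D [4,7], Q [5,8], D [6,10], J [7,11], Q [8,12], V [9,13], D [13,14] — 9 characters in the same relative order in both. dp[16][14] = 9 confirms this is the maximum.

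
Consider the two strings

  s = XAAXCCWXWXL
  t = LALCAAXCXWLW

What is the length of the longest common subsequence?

Match A (s #2, t #5) → A (s #3, t #6) → X (s #4, t #7) → C (s #6, t #8) → X (s #8, t #9) → W (s #9, t #10) → L (s #11, t #11) — 7 characters in the same relative order in both, and the DP table's final entry dp[11][12] is also 7, so no common subsequence is longer.

7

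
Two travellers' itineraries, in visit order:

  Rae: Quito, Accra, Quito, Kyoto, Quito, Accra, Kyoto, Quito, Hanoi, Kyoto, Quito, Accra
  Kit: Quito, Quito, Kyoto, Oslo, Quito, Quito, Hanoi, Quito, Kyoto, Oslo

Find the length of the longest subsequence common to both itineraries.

Taking Quito [1,1], then Quito [3,2], then Kyoto [4,3], then Quito [5,5], then Quito [8,6], then Hanoi [9,7], then Kyoto [10,9] gives a common subsequence of length 7. The LCS DP gives dp[12][10] = 7, so this is optimal.

7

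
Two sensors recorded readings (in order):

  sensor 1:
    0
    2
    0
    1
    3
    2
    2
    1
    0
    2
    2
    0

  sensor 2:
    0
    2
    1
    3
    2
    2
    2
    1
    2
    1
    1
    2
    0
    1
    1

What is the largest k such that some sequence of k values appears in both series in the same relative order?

10

Pick 0 at sensor 1[1]=sensor 2[1] → 2 at sensor 1[2]=sensor 2[2] → 1 at sensor 1[4]=sensor 2[3] → 3 at sensor 1[5]=sensor 2[4] → 2 at sensor 1[6]=sensor 2[6] → 2 at sensor 1[7]=sensor 2[7] → 1 at sensor 1[8]=sensor 2[8] → 2 at sensor 1[10]=sensor 2[9] → 2 at sensor 1[11]=sensor 2[12] → 0 at sensor 1[12]=sensor 2[13]; all 10 values appear in both, in order. The LCS DP gives dp[12][15] = 10, so this is optimal.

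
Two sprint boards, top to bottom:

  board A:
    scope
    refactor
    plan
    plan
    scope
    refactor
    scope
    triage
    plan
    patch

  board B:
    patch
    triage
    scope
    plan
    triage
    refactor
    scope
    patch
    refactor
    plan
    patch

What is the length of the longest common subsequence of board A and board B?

One common subsequence of length 6: scope [1,3], then refactor [2,6], then scope [5,7], then refactor [6,9], then plan [9,10], then patch [10,11]. The LCS DP gives dp[10][11] = 6, so this is optimal.

6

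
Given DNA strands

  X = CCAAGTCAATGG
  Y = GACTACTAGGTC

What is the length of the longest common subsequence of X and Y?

6

Let dp[i][j] be the LCS length of the first i bases of X and the first j bases of Y. dp[i][j] = dp[i-1][j-1]+1 when the i-th and j-th bases match, else max(dp[i-1][j], dp[i][j-1]).
    ·  G  A  C  T  A  C  T  A  G  G  T  C
 ·  0  0  0  0  0  0  0  0  0  0  0  0  0
 C  0  0  0  1  1  1  1  1  1  1  1  1  1
 C  0  0  0  1  1  1  2  2  2  2  2  2  2
 A  0  0  1  1  1  2  2  2  3  3  3  3  3
 A  0  0  1  1  1  2  2  2  3  3  3  3  3
 G  0  1  1  1  1  2  2  2  3  4  4  4  4
 T  0  1  1  1  2  2  2  3  3  4  4  5  5
 C  0  1  1  2  2  2  3  3  3  4  4  5  6
 A  0  1  2  2  2  3  3  3  4  4  4  5  6
 A  0  1  2  2  2  3  3  3  4  4  4  5  6
 T  0  1  2  2  3  3  3  4  4  4  4  5  6
 G  0  1  2  2  3  3  3  4  4  5  5  5  6
 G  0  1  2  2  3  3  3  4  4  5  6  6  6
dp[12][12] = 6. One LCS (by backtracking along matches): CCAGTC.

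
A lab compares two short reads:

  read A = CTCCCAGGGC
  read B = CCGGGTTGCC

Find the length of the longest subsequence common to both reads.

Let dp[i][j] be the LCS length of the first i bases of read A and the first j bases of read B. dp[i][j] = dp[i-1][j-1]+1 when the i-th and j-th bases match, else max(dp[i-1][j], dp[i][j-1]).
    ·  C  C  G  G  G  T  T  G  C  C
 ·  0  0  0  0  0  0  0  0  0  0  0
 C  0  1  1  1  1  1  1  1  1  1  1
 T  0  1  1  1  1  1  2  2  2  2  2
 C  0  1  2  2  2  2  2  2  2  3  3
 C  0  1  2  2  2  2  2  2  2  3  4
 C  0  1  2  2  2  2  2  2  2  3  4
 A  0  1  2  2  2  2  2  2  2  3  4
 G  0  1  2  3  3  3  3  3  3  3  4
 G  0  1  2  3  4  4  4  4  4  4  4
 G  0  1  2  3  4  5  5  5  5  5  5
 C  0  1  2  3  4  5  5  5  5  6  6
dp[10][10] = 6. One LCS (by backtracking along matches): CCGGGC.

6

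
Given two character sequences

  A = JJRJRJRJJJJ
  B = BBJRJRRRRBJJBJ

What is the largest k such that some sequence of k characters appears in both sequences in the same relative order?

8

One common subsequence of length 8: J at A[1]=B[3], J at A[2]=B[5], R at A[3]=B[7], R at A[5]=B[8], R at A[7]=B[9], J at A[8]=B[11], J at A[9]=B[12], J at A[11]=B[14]. Since dp[11][14] = 8, nothing longer is possible.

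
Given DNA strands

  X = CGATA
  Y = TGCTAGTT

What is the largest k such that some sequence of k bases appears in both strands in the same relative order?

Match C (X #1, Y #3), G (X #2, Y #6), T (X #4, Y #8) — 3 bases in the same relative order in both. The LCS DP gives dp[5][8] = 3, so this is optimal.

3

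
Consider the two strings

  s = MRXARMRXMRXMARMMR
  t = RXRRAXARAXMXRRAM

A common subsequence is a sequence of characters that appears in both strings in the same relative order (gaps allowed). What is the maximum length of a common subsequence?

Taking R (s #2, t #1), then X (s #3, t #2), then R (s #5, t #3), then R (s #7, t #4), then X (s #8, t #6), then R (s #10, t #8), then X (s #11, t #10), then M (s #12, t #11), then A (s #13, t #15), then M (s #16, t #16) gives a common subsequence of length 10. The LCS DP gives dp[17][16] = 10, so this is optimal.

10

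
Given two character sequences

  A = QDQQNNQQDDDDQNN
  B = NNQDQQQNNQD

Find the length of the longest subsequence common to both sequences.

Pick Q at A[1]=B[3], then D at A[2]=B[4], then Q at A[3]=B[6], then Q at A[4]=B[7], then N at A[5]=B[8], then N at A[6]=B[9], then Q at A[8]=B[10], then D at A[12]=B[11]; all 8 characters appear in both, in order. dp[15][11] = 8 confirms this is the maximum.

8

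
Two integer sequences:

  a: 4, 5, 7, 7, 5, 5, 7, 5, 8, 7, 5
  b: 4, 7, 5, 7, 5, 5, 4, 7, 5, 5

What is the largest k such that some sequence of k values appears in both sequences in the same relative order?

Match 4 (a #1, b #1), then 5 (a #2, b #3), then 7 (a #4, b #4), then 5 (a #5, b #5), then 5 (a #6, b #6), then 7 (a #7, b #8), then 5 (a #8, b #9), then 5 (a #11, b #10) — 8 values in the same relative order in both, and the DP table's final entry dp[11][10] is also 8, so no common subsequence is longer.

8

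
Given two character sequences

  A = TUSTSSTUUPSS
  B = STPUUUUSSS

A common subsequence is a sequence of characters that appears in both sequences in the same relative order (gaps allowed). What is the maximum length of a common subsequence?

One common subsequence of length 6: T [1,2], U [2,5], U [8,6], U [9,7], S [11,9], S [12,10]. dp[12][10] = 6 confirms this is the maximum.

6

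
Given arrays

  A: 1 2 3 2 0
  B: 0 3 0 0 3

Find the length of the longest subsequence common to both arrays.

Let dp[i][j] be the LCS length of the first i values of A and the first j values of B. dp[i][j] = dp[i-1][j-1]+1 when the i-th and j-th values match, else max(dp[i-1][j], dp[i][j-1]).
    ·  0  3  0  0  3
 ·  0  0  0  0  0  0
 1  0  0  0  0  0  0
 2  0  0  0  0  0  0
 3  0  0  1  1  1  1
 2  0  0  1  1  1  1
 0  0  1  1  2  2  2
dp[5][5] = 2. One LCS (by backtracking along matches): 3, 0.

2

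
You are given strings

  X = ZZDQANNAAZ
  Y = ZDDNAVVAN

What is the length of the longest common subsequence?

Let dp[i][j] be the LCS length of the first i characters of X and the first j characters of Y. dp[i][j] = dp[i-1][j-1]+1 when the i-th and j-th characters match, else max(dp[i-1][j], dp[i][j-1]).
    ·  Z  D  D  N  A  V  V  A  N
 ·  0  0  0  0  0  0  0  0  0  0
 Z  0  1  1  1  1  1  1  1  1  1
 Z  0  1  1  1  1  1  1  1  1  1
 D  0  1  2  2  2  2  2  2  2  2
 Q  0  1  2  2  2  2  2  2  2  2
 A  0  1  2  2  2  3  3  3  3  3
 N  0  1  2  2  3  3  3  3  3  4
 N  0  1  2  2  3  3  3  3  3  4
 A  0  1  2  2  3  4  4  4  4  4
 A  0  1  2  2  3  4  4  4  5  5
 Z  0  1  2  2  3  4  4  4  5  5
dp[10][9] = 5. One LCS (by backtracking along matches): ZDNAA.

5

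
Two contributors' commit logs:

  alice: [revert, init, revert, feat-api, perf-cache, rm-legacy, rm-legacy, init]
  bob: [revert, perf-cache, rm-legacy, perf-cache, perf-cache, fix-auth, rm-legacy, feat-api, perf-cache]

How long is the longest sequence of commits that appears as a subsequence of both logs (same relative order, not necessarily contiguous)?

Taking revert [3,1]; then perf-cache [5,2]; then rm-legacy [6,3]; then rm-legacy [7,7] gives a common subsequence of length 4, and the DP table's final entry dp[8][9] is also 4, so no common subsequence is longer.

4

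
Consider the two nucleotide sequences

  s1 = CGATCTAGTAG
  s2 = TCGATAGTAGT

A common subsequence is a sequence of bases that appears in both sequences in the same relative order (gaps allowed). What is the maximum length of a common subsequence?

9

Let dp[i][j] be the LCS length of the first i bases of s1 and the first j bases of s2. dp[i][j] = dp[i-1][j-1]+1 when the i-th and j-th bases match, else max(dp[i-1][j], dp[i][j-1]).
    ·  T  C  G  A  T  A  G  T  A  G  T
 ·  0  0  0  0  0  0  0  0  0  0  0  0
 C  0  0  1  1  1  1  1  1  1  1  1  1
 G  0  0  1  2  2  2  2  2  2  2  2  2
 A  0  0  1  2  3  3  3  3  3  3  3  3
 T  0  1  1  2  3  4  4  4  4  4  4  4
 C  0  1  2  2  3  4  4  4  4  4  4  4
 T  0  1  2  2  3  4  4  4  5  5  5  5
 A  0  1  2  2  3  4  5  5  5  6  6  6
 G  0  1  2  3  3  4  5  6  6  6  7  7
 T  0  1  2  3  3  4  5  6  7  7  7  8
 A  0  1  2  3  4  4  5  6  7  8  8  8
 G  0  1  2  3  4  4  5  6  7  8  9  9
dp[11][11] = 9. One LCS (by backtracking along matches): CGATAGTAG.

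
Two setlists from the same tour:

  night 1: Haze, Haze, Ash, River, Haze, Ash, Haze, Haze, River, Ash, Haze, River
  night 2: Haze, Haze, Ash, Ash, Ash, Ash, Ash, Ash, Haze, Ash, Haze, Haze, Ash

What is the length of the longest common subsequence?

8

Pick Haze at night 1[1]=night 2[1] → Haze at night 1[2]=night 2[2] → Ash at night 1[3]=night 2[8] → Haze at night 1[5]=night 2[9] → Ash at night 1[6]=night 2[10] → Haze at night 1[7]=night 2[11] → Haze at night 1[8]=night 2[12] → Ash at night 1[10]=night 2[13]; all 8 songs appear in both, in order. Since dp[12][13] = 8, nothing longer is possible.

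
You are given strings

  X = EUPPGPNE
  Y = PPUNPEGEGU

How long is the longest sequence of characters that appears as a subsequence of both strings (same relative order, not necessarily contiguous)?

4

Taking U (X #2, Y #3), P (X #3, Y #5), G (X #5, Y #7), E (X #8, Y #8) gives a common subsequence of length 4. Since dp[8][10] = 4, nothing longer is possible.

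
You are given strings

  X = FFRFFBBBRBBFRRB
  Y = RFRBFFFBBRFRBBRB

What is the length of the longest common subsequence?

Taking F at X[1]=Y[2] → F at X[2]=Y[5] → F at X[4]=Y[6] → F at X[5]=Y[7] → B at X[6]=Y[8] → B at X[7]=Y[9] → R at X[9]=Y[12] → B at X[10]=Y[13] → B at X[11]=Y[14] → R at X[14]=Y[15] → B at X[15]=Y[16] gives a common subsequence of length 11. The LCS DP gives dp[15][16] = 11, so this is optimal.

11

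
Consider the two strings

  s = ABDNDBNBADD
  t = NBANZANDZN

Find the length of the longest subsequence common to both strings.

5

One common subsequence of length 5: N (s #4, t #1) → B (s #6, t #2) → N (s #7, t #4) → A (s #9, t #6) → D (s #10, t #8). Since dp[11][10] = 5, nothing longer is possible.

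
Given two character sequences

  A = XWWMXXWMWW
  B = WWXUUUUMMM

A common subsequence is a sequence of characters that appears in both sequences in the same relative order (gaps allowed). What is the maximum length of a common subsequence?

4

Match W [2,1]; then W [3,2]; then M [4,9]; then M [8,10] — 4 characters in the same relative order in both. The LCS DP gives dp[10][10] = 4, so this is optimal.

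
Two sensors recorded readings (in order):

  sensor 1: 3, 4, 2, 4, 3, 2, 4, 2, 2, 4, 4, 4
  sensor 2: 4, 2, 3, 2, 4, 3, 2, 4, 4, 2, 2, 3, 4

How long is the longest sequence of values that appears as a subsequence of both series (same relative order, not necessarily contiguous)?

One common subsequence of length 9: 3 (sensor 1 #1, sensor 2 #3); then 2 (sensor 1 #3, sensor 2 #4); then 4 (sensor 1 #4, sensor 2 #5); then 3 (sensor 1 #5, sensor 2 #6); then 2 (sensor 1 #6, sensor 2 #7); then 4 (sensor 1 #7, sensor 2 #9); then 2 (sensor 1 #8, sensor 2 #10); then 2 (sensor 1 #9, sensor 2 #11); then 4 (sensor 1 #12, sensor 2 #13), and the DP table's final entry dp[12][13] is also 9, so no common subsequence is longer.

9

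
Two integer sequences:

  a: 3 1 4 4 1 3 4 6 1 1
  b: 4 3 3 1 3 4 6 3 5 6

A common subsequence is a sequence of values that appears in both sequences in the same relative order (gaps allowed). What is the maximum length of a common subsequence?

5

Let dp[i][j] be the LCS length of the first i values of a and the first j values of b. dp[i][j] = dp[i-1][j-1]+1 when the i-th and j-th values match, else max(dp[i-1][j], dp[i][j-1]).
    ·  4  3  3  1  3  4  6  3  5  6
 ·  0  0  0  0  0  0  0  0  0  0  0
 3  0  0  1  1  1  1  1  1  1  1  1
 1  0  0  1  1  2  2  2  2  2  2  2
 4  0  1  1  1  2  2  3  3  3  3  3
 4  0  1  1  1  2  2  3  3  3  3  3
 1  0  1  1  1  2  2  3  3  3  3  3
 3  0  1  2  2  2  3  3  3  4  4  4
 4  0  1  2  2  2  3  4  4  4  4  4
 6  0  1  2  2  2  3  4  5  5  5  5
 1  0  1  2  2  3  3  4  5  5  5  5
 1  0  1  2  2  3  3  4  5  5  5  5
dp[10][10] = 5. One LCS (by backtracking along matches): 3, 1, 4, 3, 6.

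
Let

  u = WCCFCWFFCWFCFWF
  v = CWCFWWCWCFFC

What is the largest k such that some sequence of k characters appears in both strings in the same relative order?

Pick W [1,2], C [3,3], F [4,4], W [6,6], C [9,7], W [10,8], C [12,9], F [13,10], F [15,11]; all 9 characters appear in both, in order. dp[15][12] = 9 confirms this is the maximum.

9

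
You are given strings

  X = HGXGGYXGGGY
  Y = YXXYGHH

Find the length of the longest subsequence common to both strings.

One common subsequence of length 3: X [3,3], Y [6,4], G [8,5]. Since dp[11][7] = 3, nothing longer is possible.

3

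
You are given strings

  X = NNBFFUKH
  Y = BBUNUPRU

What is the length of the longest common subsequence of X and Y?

Let dp[i][j] be the LCS length of the first i characters of X and the first j characters of Y. dp[i][j] = dp[i-1][j-1]+1 when the i-th and j-th characters match, else max(dp[i-1][j], dp[i][j-1]).
    ·  B  B  U  N  U  P  R  U
 ·  0  0  0  0  0  0  0  0  0
 N  0  0  0  0  1  1  1  1  1
 N  0  0  0  0  1  1  1  1  1
 B  0  1  1  1  1  1  1  1  1
 F  0  1  1  1  1  1  1  1  1
 F  0  1  1  1  1  1  1  1  1
 U  0  1  1  2  2  2  2  2  2
 K  0  1  1  2  2  2  2  2  2
 H  0  1  1  2  2  2  2  2  2
dp[8][8] = 2. One LCS (by backtracking along matches): NU.

2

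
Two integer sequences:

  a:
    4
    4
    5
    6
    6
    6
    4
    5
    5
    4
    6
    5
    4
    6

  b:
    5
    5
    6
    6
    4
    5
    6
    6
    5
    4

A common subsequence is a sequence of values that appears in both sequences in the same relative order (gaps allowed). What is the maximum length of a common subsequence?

Let dp[i][j] be the LCS length of the first i values of a and the first j values of b. dp[i][j] = dp[i-1][j-1]+1 when the i-th and j-th values match, else max(dp[i-1][j], dp[i][j-1]).
    ·  5  5  6  6  4  5  6  6  5  4
 ·  0  0  0  0  0  0  0  0  0  0  0
 4  0  0  0  0  0  1  1  1  1  1  1
 4  0  0  0  0  0  1  1  1  1  1  2
 5  0  1  1  1  1  1  2  2  2  2  2
 6  0  1  1  2  2  2  2  3  3  3  3
 6  0  1  1  2  3  3  3  3  4  4  4
 6  0  1  1  2  3  3  3  4  4  4  4
 4  0  1  1  2  3  4  4  4  4  4  5
 5  0  1  2  2  3  4  5  5  5  5  5
 5  0  1  2  2  3  4  5  5  5  6  6
 4  0  1  2  2  3  4  5  5  5  6  7
 6  0  1  2  3  3  4  5  6  6  6  7
 5  0  1  2  3  3  4  5  6  6  7  7
 4  0  1  2  3  3  4  5  6  6  7  8
 6  0  1  2  3  4  4  5  6  7  7  8
dp[14][10] = 8. One LCS (by backtracking along matches): 5, 6, 6, 4, 5, 6, 5, 4.

8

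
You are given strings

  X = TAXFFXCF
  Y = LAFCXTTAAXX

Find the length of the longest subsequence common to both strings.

Let dp[i][j] be the LCS length of the first i characters of X and the first j characters of Y. dp[i][j] = dp[i-1][j-1]+1 when the i-th and j-th characters match, else max(dp[i-1][j], dp[i][j-1]).
    ·  L  A  F  C  X  T  T  A  A  X  X
 ·  0  0  0  0  0  0  0  0  0  0  0  0
 T  0  0  0  0  0  0  1  1  1  1  1  1
 A  0  0  1  1  1  1  1  1  2  2  2  2
 X  0  0  1  1  1  2  2  2  2  2  3  3
 F  0  0  1  2  2  2  2  2  2  2  3  3
 F  0  0  1  2  2  2  2  2  2  2  3  3
 X  0  0  1  2  2  3  3  3  3  3  3  4
 C  0  0  1  2  3  3  3  3  3  3  3  4
 F  0  0  1  2  3  3  3  3  3  3  3  4
dp[8][11] = 4. One LCS (by backtracking along matches): TAXX.

4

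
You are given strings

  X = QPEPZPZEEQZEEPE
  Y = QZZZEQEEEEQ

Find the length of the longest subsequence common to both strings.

8

Match Q (X #1, Y #1), Z (X #5, Y #3), Z (X #7, Y #4), E (X #8, Y #5), E (X #9, Y #7), E (X #12, Y #8), E (X #13, Y #9), E (X #15, Y #10) — 8 characters in the same relative order in both. The LCS DP gives dp[15][11] = 8, so this is optimal.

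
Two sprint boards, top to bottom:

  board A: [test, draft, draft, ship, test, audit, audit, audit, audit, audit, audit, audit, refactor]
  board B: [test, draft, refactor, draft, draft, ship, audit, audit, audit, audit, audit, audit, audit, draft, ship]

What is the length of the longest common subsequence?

One common subsequence of length 11: test (board A #1, board B #1) → draft (board A #2, board B #4) → draft (board A #3, board B #5) → ship (board A #4, board B #6) → audit (board A #6, board B #7) → audit (board A #7, board B #8) → audit (board A #8, board B #9) → audit (board A #9, board B #10) → audit (board A #10, board B #11) → audit (board A #11, board B #12) → audit (board A #12, board B #13). Since dp[13][15] = 11, nothing longer is possible.

11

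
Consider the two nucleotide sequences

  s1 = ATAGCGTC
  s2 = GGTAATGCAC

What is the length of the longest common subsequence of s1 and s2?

5

Let dp[i][j] be the LCS length of the first i bases of s1 and the first j bases of s2. dp[i][j] = dp[i-1][j-1]+1 when the i-th and j-th bases match, else max(dp[i-1][j], dp[i][j-1]).
    ·  G  G  T  A  A  T  G  C  A  C
 ·  0  0  0  0  0  0  0  0  0  0  0
 A  0  0  0  0  1  1  1  1  1  1  1
 T  0  0  0  1  1  1  2  2  2  2  2
 A  0  0  0  1  2  2  2  2  2  3  3
 G  0  1  1  1  2  2  2  3  3  3  3
 C  0  1  1  1  2  2  2  3  4  4  4
 G  0  1  2  2  2  2  2  3  4  4  4
 T  0  1  2  3  3  3  3  3  4  4  4
 C  0  1  2  3  3  3  3  3  4  4  5
dp[8][10] = 5. One LCS (by backtracking along matches): ATGCC.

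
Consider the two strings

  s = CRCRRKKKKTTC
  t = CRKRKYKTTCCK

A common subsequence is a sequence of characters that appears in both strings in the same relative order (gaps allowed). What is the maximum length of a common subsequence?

8

Match C (s #1, t #1); then R (s #2, t #2); then R (s #5, t #4); then K (s #6, t #5); then K (s #9, t #7); then T (s #10, t #8); then T (s #11, t #9); then C (s #12, t #11) — 8 characters in the same relative order in both. dp[12][12] = 8 confirms this is the maximum.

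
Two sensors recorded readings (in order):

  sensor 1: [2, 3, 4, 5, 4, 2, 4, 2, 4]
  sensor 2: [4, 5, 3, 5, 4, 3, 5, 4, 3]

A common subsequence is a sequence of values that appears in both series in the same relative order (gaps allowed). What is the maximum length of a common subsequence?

Let dp[i][j] be the LCS length of the first i values of sensor 1 and the first j values of sensor 2. dp[i][j] = dp[i-1][j-1]+1 when the i-th and j-th values match, else max(dp[i-1][j], dp[i][j-1]).
    ·  4  5  3  5  4  3  5  4  3
 ·  0  0  0  0  0  0  0  0  0  0
 2  0  0  0  0  0  0  0  0  0  0
 3  0  0  0  1  1  1  1  1  1  1
 4  0  1  1  1  1  2  2  2  2  2
 5  0  1  2  2  2  2  2  3  3  3
 4  0  1  2  2  2  3  3  3  4  4
 2  0  1  2  2  2  3  3  3  4  4
 4  0  1  2  2  2  3  3  3  4  4
 2  0  1  2  2  2  3  3  3  4  4
 4  0  1  2  2  2  3  3  3  4  4
dp[9][9] = 4. One LCS (by backtracking along matches): 3, 4, 5, 4.

4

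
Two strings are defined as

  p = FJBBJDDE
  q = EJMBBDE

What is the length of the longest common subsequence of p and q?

Let dp[i][j] be the LCS length of the first i characters of p and the first j characters of q. dp[i][j] = dp[i-1][j-1]+1 when the i-th and j-th characters match, else max(dp[i-1][j], dp[i][j-1]).
    ·  E  J  M  B  B  D  E
 ·  0  0  0  0  0  0  0  0
 F  0  0  0  0  0  0  0  0
 J  0  0  1  1  1  1  1  1
 B  0  0  1  1  2  2  2  2
 B  0  0  1  1  2  3  3  3
 J  0  0  1  1  2  3  3  3
 D  0  0  1  1  2  3  4  4
 D  0  0  1  1  2  3  4  4
 E  0  1  1  1  2  3  4  5
dp[8][7] = 5. One LCS (by backtracking along matches): JBBDE.

5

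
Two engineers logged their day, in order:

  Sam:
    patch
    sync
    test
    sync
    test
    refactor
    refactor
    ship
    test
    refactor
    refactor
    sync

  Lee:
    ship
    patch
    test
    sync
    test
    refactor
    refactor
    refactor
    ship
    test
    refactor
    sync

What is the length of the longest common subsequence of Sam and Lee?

10

Match patch [1,2]; then test [3,3]; then sync [4,4]; then test [5,5]; then refactor [6,7]; then refactor [7,8]; then ship [8,9]; then test [9,10]; then refactor [11,11]; then sync [12,12] — 10 tasks in the same relative order in both. The LCS DP gives dp[12][12] = 10, so this is optimal.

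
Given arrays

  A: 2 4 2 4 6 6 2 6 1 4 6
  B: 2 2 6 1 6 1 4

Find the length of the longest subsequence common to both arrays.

6

Match 2 at A[1]=B[1] → 2 at A[3]=B[2] → 6 at A[5]=B[3] → 6 at A[8]=B[5] → 1 at A[9]=B[6] → 4 at A[10]=B[7] — 6 values in the same relative order in both. dp[11][7] = 6 confirms this is the maximum.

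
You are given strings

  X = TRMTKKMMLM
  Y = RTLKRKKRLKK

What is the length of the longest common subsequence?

5

Let dp[i][j] be the LCS length of the first i characters of X and the first j characters of Y. dp[i][j] = dp[i-1][j-1]+1 when the i-th and j-th characters match, else max(dp[i-1][j], dp[i][j-1]).
    ·  R  T  L  K  R  K  K  R  L  K  K
 ·  0  0  0  0  0  0  0  0  0  0  0  0
 T  0  0  1  1  1  1  1  1  1  1  1  1
 R  0  1  1  1  1  2  2  2  2  2  2  2
 M  0  1  1  1  1  2  2  2  2  2  2  2
 T  0  1  2  2  2  2  2  2  2  2  2  2
 K  0  1  2  2  3  3  3  3  3  3  3  3
 K  0  1  2  2  3  3  4  4  4  4  4  4
 M  0  1  2  2  3  3  4  4  4  4  4  4
 M  0  1  2  2  3  3  4  4  4  4  4  4
 L  0  1  2  3  3  3  4  4  4  5  5  5
 M  0  1  2  3  3  3  4  4  4  5  5  5
dp[10][11] = 5. One LCS (by backtracking along matches): TRKKL.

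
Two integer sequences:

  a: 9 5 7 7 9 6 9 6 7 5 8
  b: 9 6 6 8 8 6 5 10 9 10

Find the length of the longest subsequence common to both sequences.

4

Let dp[i][j] be the LCS length of the first i values of a and the first j values of b. dp[i][j] = dp[i-1][j-1]+1 when the i-th and j-th values match, else max(dp[i-1][j], dp[i][j-1]).
    ·  9  6  6  8  8  6  5 10  9 10
 ·  0  0  0  0  0  0  0  0  0  0  0
 9  0  1  1  1  1  1  1  1  1  1  1
 5  0  1  1  1  1  1  1  2  2  2  2
 7  0  1  1  1  1  1  1  2  2  2  2
 7  0  1  1  1  1  1  1  2  2  2  2
 9  0  1  1  1  1  1  1  2  2  3  3
 6  0  1  2  2  2  2  2  2  2  3  3
 9  0  1  2  2  2  2  2  2  2  3  3
 6  0  1  2  3  3  3  3  3  3  3  3
 7  0  1  2  3  3  3  3  3  3  3  3
 5  0  1  2  3  3  3  3  4  4  4  4
 8  0  1  2  3  4  4  4  4  4  4  4
dp[11][10] = 4. One LCS (by backtracking along matches): 9, 6, 6, 5.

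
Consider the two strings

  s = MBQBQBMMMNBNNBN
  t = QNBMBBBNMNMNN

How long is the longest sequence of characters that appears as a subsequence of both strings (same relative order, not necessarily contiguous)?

8

One common subsequence of length 8: M (s #1, t #4) → B (s #2, t #5) → B (s #4, t #6) → B (s #6, t #7) → M (s #7, t #9) → M (s #9, t #11) → N (s #13, t #12) → N (s #15, t #13). The LCS DP gives dp[15][13] = 8, so this is optimal.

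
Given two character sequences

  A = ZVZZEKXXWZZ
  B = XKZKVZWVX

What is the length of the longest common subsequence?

Taking Z (A #1, B #3); then V (A #2, B #5); then Z (A #3, B #6); then X (A #8, B #9) gives a common subsequence of length 4. The LCS DP gives dp[11][9] = 4, so this is optimal.

4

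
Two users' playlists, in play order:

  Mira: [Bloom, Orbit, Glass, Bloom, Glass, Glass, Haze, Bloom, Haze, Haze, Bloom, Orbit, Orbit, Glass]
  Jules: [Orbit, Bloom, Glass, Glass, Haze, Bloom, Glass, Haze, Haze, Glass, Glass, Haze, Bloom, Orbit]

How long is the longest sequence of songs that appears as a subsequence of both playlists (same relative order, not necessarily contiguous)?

Match Orbit [2,1], Bloom [4,2], Glass [5,3], Glass [6,4], Haze [7,5], Bloom [8,6], Haze [9,9], Haze [10,12], Bloom [11,13], Orbit [13,14] — 10 songs in the same relative order in both. Since dp[14][14] = 10, nothing longer is possible.

10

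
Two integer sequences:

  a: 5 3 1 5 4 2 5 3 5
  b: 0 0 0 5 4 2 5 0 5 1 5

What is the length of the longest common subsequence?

Pick 5 at a[4]=b[4], then 4 at a[5]=b[5], then 2 at a[6]=b[6], then 5 at a[7]=b[9], then 5 at a[9]=b[11]; all 5 values appear in both, in order. Since dp[9][11] = 5, nothing longer is possible.

5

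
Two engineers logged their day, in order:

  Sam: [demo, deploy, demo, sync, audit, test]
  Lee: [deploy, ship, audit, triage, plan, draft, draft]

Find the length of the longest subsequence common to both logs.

Match deploy [2,1], audit [5,3] — 2 tasks in the same relative order in both, and the DP table's final entry dp[6][7] is also 2, so no common subsequence is longer.

2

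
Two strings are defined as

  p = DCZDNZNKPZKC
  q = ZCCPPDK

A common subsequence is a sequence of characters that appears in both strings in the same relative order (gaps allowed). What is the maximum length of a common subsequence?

Match C [2,3], then D [4,6], then K [11,7] — 3 characters in the same relative order in both. The LCS DP gives dp[12][7] = 3, so this is optimal.

3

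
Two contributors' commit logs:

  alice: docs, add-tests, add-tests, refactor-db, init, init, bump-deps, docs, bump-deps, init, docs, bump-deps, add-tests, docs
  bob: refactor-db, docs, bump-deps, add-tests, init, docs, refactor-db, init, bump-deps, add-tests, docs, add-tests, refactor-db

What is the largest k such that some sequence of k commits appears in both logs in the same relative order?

Pick docs (alice #1, bob #2), add-tests (alice #3, bob #4), init (alice #6, bob #5), docs (alice #8, bob #6), init (alice #10, bob #8), bump-deps (alice #12, bob #9), add-tests (alice #13, bob #10), docs (alice #14, bob #11); all 8 commits appear in both, in order. Since dp[14][13] = 8, nothing longer is possible.

8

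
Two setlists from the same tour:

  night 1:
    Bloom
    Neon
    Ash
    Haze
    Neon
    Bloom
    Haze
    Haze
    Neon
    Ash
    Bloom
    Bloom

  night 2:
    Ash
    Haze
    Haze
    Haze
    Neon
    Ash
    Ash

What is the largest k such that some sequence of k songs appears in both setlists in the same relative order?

Pick Ash [3,1]; then Haze [4,2]; then Haze [7,3]; then Haze [8,4]; then Neon [9,5]; then Ash [10,7]; all 6 songs appear in both, in order, and the DP table's final entry dp[12][7] is also 6, so no common subsequence is longer.

6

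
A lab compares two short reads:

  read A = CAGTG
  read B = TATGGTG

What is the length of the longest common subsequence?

4

Pick A (read A #2, read B #2), G (read A #3, read B #5), T (read A #4, read B #6), G (read A #5, read B #7); all 4 bases appear in both, in order. dp[5][7] = 4 confirms this is the maximum.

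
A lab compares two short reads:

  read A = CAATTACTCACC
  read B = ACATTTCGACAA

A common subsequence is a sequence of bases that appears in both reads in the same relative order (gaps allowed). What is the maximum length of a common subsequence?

Taking C [1,2], A [3,3], T [4,4], T [5,5], T [8,6], C [9,7], A [10,9], C [11,10] gives a common subsequence of length 8. Since dp[12][12] = 8, nothing longer is possible.

8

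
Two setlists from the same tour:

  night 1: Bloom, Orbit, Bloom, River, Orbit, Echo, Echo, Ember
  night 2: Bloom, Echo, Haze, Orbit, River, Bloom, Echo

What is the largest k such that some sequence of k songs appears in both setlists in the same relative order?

4

Match Bloom at night 1[1]=night 2[1], Orbit at night 1[2]=night 2[4], Bloom at night 1[3]=night 2[6], Echo at night 1[7]=night 2[7] — 4 songs in the same relative order in both, and the DP table's final entry dp[8][7] is also 4, so no common subsequence is longer.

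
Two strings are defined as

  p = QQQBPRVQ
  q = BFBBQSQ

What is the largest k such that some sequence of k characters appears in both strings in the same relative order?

2

Match Q at p[1]=q[5], Q at p[8]=q[7] — 2 characters in the same relative order in both, and the DP table's final entry dp[8][7] is also 2, so no common subsequence is longer.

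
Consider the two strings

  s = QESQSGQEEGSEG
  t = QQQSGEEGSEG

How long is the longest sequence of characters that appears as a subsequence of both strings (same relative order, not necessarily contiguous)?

10

Let dp[i][j] be the LCS length of the first i characters of s and the first j characters of t. dp[i][j] = dp[i-1][j-1]+1 when the i-th and j-th characters match, else max(dp[i-1][j], dp[i][j-1]).
    ·  Q  Q  Q  S  G  E  E  G  S  E  G
 ·  0  0  0  0  0  0  0  0  0  0  0  0
 Q  0  1  1  1  1  1  1  1  1  1  1  1
 E  0  1  1  1  1  1  2  2  2  2  2  2
 S  0  1  1  1  2  2  2  2  2  3  3  3
 Q  0  1  2  2  2  2  2  2  2  3  3  3
 S  0  1  2  2  3  3  3  3  3  3  3  3
 G  0  1  2  2  3  4  4  4  4  4  4  4
 Q  0  1  2  3  3  4  4  4  4  4  4  4
 E  0  1  2  3  3  4  5  5  5  5  5  5
 E  0  1  2  3  3  4  5  6  6  6  6  6
 G  0  1  2  3  3  4  5  6  7  7  7  7
 S  0  1  2  3  4  4  5  6  7  8  8  8
 E  0  1  2  3  4  4  5  6  7  8  9  9
 G  0  1  2  3  4  5  5  6  7  8  9 10
dp[13][11] = 10. One LCS (by backtracking along matches): QQSGEEGSEG.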